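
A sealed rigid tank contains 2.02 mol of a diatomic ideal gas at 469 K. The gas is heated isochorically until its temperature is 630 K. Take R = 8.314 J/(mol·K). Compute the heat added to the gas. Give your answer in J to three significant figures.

Constant volume ⇒ W = 0, so Q = ΔU = nCᵥΔT with Cᵥ = 5R/2 = 20.79 J/(mol·K).
ΔU = (2.02)(20.79)(630 − 469) = 6760 J.

Q ≈ 6760 J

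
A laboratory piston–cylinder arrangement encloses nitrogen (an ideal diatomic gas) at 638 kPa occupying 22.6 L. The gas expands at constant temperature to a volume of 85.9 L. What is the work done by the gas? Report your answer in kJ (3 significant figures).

Isothermal: W = nRT ln(V₂/V₁) = P₁V₁ ln(V₂/V₁).
P₁V₁ = (638 kPa)(22.6 L) = 14419 J.
W = 14419 × ln(85.9/22.6) = 14419 × 1.335
W_by_gas = 19252 J.

W ≈ 19.3 kJ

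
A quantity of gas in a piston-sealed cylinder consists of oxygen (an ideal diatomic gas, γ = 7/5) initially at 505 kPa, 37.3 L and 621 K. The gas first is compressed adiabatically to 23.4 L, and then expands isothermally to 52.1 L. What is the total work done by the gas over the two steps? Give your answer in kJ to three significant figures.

Step 1 (adiabatic): W = (P₁V₁ − P₂V₂)/(γ−1) = (18836 − 22699)/0.4 = -9655 J.
After step 1: P = 970 kPa, V = 23.4 L, T = 748.3 K.
Step 2 (isothermal): W = P₁V₁ ln(V₂/V₁) = (22699) ln(52.1/23.4) = 18169 J.
W_total = -9655 + 18169 = 8514 J.

W_total ≈ 8.51 kJ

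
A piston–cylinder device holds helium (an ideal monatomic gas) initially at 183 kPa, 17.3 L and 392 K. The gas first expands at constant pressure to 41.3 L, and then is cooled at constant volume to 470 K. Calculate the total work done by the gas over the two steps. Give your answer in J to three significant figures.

W_total ≈ 4390 J

Step 1 (isobaric): W = PΔV = (183 kPa)(41.3 − 17.3 L) = 4392 J.
Step 2 (isochoric): W = 0 (constant volume).
W_total = 4392 + 0 = 4392 J.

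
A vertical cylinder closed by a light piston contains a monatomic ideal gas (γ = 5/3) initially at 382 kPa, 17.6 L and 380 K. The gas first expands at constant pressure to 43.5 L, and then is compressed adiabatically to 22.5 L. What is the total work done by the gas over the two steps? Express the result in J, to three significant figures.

Step 1 (isobaric): W = PΔV = (382 kPa)(43.5 − 17.6 L) = 9894 J.
After step 1: P = 382 kPa, V = 43.5 L, T = 939.2 K.
Step 2 (adiabatic): W = (P₁V₁ − P₂V₂)/(γ−1) = (16617 − 25788)/0.667 = -13757 J.
W_total = 9894 − 13757 = -3863 J.

W_total ≈ -3860 J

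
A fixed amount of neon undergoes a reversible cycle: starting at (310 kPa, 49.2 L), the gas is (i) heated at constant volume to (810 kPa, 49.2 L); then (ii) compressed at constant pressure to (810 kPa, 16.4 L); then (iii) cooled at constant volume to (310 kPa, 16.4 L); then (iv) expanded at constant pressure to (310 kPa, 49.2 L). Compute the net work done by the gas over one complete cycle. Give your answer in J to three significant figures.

W_net ≈ -16400 J

Constant-volume legs do no work.
W(ii) = (810)(16.4 − 49.2) = -26568 J; W(iv) = (310)(49.2 − 16.4) = 10168 J.
W_net = -26568 + 10168 = -16400 J (the counter-clockwise enclosed area).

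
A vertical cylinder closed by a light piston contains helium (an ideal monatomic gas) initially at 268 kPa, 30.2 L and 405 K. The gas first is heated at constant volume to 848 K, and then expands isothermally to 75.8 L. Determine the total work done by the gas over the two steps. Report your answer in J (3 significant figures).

Step 1 (isochoric): W = 0 (constant volume).
After step 1: P = 561.1 kPa (V unchanged).
Step 2 (isothermal): W = P₁V₁ ln(V₂/V₁) = (16947) ln(75.8/30.2) = 15595 J.
W_total = 0 + 15595 = 15595 J.

W_total ≈ 15600 J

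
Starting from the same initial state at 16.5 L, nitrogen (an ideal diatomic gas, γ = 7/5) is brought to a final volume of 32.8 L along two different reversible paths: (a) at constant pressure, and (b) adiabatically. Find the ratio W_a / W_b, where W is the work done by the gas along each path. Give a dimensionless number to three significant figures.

W_a / W_b ≈ 1.64

Path (a) isobaric: W = P₁(V₂ − V₁) → W_a/(P₁V₁) = 0.9879.
Path (b) adiabatic: W = P₁V₁(1 − (V₁/V₂)^(γ−1))/(γ−1) → W_b/(P₁V₁) = 0.6007.
W_a / W_b = 0.9879 / 0.6007 = 1.644.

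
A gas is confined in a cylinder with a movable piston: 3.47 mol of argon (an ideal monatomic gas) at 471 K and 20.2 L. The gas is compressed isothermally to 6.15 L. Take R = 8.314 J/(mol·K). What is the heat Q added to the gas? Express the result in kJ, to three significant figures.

Q ≈ -16.2 kJ

Isothermal ⇒ ΔU = 0, so Q = W = nRT ln(V₂/V₁).
Q = (3.47)(8.314)(471) ln(6.15/20.2) = 13588 × -1.189 = -16159 J.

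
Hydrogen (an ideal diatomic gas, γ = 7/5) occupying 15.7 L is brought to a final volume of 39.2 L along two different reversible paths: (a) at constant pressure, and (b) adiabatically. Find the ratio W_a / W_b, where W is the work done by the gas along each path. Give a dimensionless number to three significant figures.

Path (a) isobaric: W = P₁(V₂ − V₁) → W_a/(P₁V₁) = 1.497.
Path (b) adiabatic: W = P₁V₁(1 − (V₁/V₂)^(γ−1))/(γ−1) → W_b/(P₁V₁) = 0.7663.
W_a / W_b = 1.497 / 0.7663 = 1.953.

W_a / W_b ≈ 1.95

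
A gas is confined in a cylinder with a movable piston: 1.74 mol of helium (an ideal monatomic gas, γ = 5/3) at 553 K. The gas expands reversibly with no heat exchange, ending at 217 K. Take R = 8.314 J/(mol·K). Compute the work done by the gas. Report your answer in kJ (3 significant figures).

Adiabatic ⇒ Q = 0, so W_by = −ΔU = nCᵥ(T₁ − T₂).
Cᵥ = 3R/2 = 12.47 J/(mol·K).
W = (1.74)(12.47)(553 − 217) = 7291 J.

W ≈ 7.29 kJ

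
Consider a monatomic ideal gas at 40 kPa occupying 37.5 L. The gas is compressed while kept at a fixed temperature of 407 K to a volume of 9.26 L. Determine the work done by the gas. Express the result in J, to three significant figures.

Isothermal: W = nRT ln(V₂/V₁) = P₁V₁ ln(V₂/V₁).
P₁V₁ = (40 kPa)(37.5 L) = 1500 J.
W = 1500 × ln(9.26/37.5) = 1500 × -1.399
W_by_gas = -2098 J.

W ≈ -2100 J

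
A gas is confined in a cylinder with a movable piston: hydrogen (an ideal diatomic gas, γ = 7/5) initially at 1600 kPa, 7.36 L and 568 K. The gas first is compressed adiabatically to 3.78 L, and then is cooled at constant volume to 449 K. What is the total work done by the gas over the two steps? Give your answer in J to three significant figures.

W_total ≈ -8990 J

Step 1 (adiabatic): W = (P₁V₁ − P₂V₂)/(γ−1) = (11776 − 15373)/0.4 = -8992 J.
Step 2 (isochoric): W = 0 (constant volume).
W_total = -8992 + 0 = -8992 J.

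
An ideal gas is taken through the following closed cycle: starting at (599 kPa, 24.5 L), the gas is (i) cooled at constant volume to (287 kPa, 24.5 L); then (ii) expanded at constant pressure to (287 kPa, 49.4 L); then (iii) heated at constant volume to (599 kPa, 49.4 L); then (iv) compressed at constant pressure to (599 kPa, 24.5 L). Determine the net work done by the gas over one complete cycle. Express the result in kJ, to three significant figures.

Constant-volume legs do no work.
W(ii) = (287)(49.4 − 24.5) = 7146 J; W(iv) = (599)(24.5 − 49.4) = -14915 J.
W_net = 7146 − 14915 = -7769 J (the counter-clockwise enclosed area).

W_net ≈ -7.77 kJ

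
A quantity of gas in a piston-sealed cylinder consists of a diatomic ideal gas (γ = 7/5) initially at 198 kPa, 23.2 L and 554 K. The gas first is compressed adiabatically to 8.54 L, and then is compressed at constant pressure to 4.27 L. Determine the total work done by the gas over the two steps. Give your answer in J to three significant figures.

W_total ≈ -9070 J

Step 1 (adiabatic): W = (P₁V₁ − P₂V₂)/(γ−1) = (4594 − 6851)/0.4 = -5644 J.
After step 1: P = 802.2 kPa, V = 8.54 L, T = 826.3 K.
Step 2 (isobaric): W = PΔV = (802.2 kPa)(4.27 − 8.54 L) = -3426 J.
W_total = -5644 − 3426 = -9070 J.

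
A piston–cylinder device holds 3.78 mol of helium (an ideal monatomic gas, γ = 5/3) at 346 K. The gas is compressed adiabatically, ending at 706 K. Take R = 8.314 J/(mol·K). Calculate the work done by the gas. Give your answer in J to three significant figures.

W ≈ -17000 J

Adiabatic ⇒ Q = 0, so W_by = −ΔU = nCᵥ(T₁ − T₂).
Cᵥ = 3R/2 = 12.47 J/(mol·K).
W = (3.78)(12.47)(346 − 706) = -16971 J.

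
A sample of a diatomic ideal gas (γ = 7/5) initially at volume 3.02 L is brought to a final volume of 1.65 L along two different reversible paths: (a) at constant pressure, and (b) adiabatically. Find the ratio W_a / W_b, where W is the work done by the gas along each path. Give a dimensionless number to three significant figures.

Path (a) isobaric: W = P₁(V₂ − V₁) → W_a/(P₁V₁) = -0.4536.
Path (b) adiabatic: W = P₁V₁(1 − (V₁/V₂)^(γ−1))/(γ−1) → W_b/(P₁V₁) = -0.6838.
W_a / W_b = -0.4536 / -0.6838 = 0.6634.

W_a / W_b ≈ 0.663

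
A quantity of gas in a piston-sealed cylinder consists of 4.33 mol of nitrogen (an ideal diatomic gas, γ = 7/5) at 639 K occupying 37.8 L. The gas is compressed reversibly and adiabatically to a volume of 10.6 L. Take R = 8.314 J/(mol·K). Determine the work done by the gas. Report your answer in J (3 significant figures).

W ≈ -38100 J

Adiabatic: TV^(γ−1) = const with γ = 7/5.
T₂ = T₁ (V₁/V₂)^(γ−1) = 639 × (37.8/10.6)^0.4 = 639 × 1.663 = 1063 K.
W_by = nCᵥ(T₁ − T₂) = (4.33)(20.79)(639 − 1063) = -38125 J.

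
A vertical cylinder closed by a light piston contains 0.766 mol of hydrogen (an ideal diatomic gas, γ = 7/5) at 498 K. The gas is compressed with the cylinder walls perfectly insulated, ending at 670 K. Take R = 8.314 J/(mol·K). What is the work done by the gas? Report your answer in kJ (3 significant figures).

W ≈ -2.74 kJ

Adiabatic ⇒ Q = 0, so W_by = −ΔU = nCᵥ(T₁ − T₂).
Cᵥ = 5R/2 = 20.79 J/(mol·K).
W = (0.766)(20.79)(498 − 670) = -2738 J.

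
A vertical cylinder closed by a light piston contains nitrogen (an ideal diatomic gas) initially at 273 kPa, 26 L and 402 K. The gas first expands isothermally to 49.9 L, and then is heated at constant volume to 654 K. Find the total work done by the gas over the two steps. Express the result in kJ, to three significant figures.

W_total ≈ 4.63 kJ

Step 1 (isothermal): W = P₁V₁ ln(V₂/V₁) = (7098) ln(49.9/26) = 4627 J.
Step 2 (isochoric): W = 0 (constant volume).
W_total = 4627 + 0 = 4627 J.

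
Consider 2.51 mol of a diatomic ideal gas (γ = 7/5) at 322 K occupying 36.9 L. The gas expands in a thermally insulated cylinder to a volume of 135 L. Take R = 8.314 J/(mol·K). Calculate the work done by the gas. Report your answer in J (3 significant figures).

W ≈ 6800 J

Adiabatic: TV^(γ−1) = const with γ = 7/5.
T₂ = T₁ (V₁/V₂)^(γ−1) = 322 × (36.9/135)^0.4 = 322 × 0.5952 = 191.7 K.
W_by = nCᵥ(T₁ − T₂) = (2.51)(20.79)(322 − 191.7) = 6800 J.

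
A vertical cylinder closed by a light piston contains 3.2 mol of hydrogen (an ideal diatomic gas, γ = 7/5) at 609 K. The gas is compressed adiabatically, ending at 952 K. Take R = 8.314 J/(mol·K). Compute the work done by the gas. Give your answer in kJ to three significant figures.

Adiabatic ⇒ Q = 0, so W_by = −ΔU = nCᵥ(T₁ − T₂).
Cᵥ = 5R/2 = 20.79 J/(mol·K).
W = (3.2)(20.79)(609 − 952) = -22814 J.

W ≈ -22.8 kJ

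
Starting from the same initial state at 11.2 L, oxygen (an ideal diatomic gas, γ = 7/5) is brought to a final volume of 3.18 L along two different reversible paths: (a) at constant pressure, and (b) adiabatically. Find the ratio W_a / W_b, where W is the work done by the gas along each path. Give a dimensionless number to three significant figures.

Path (a) isobaric: W = P₁(V₂ − V₁) → W_a/(P₁V₁) = -0.7161.
Path (b) adiabatic: W = P₁V₁(1 − (V₁/V₂)^(γ−1))/(γ−1) → W_b/(P₁V₁) = -1.637.
W_a / W_b = -0.7161 / -1.637 = 0.4375.

W_a / W_b ≈ 0.438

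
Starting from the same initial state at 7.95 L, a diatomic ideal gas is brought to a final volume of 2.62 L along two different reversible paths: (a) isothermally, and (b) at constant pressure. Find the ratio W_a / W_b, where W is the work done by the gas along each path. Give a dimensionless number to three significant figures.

W_a / W_b ≈ 1.66

Path (a) isothermal: W = P₁V₁ ln(V₂/V₁) → W_a/(P₁V₁) = -1.11.
Path (b) isobaric: W = P₁(V₂ − V₁) → W_b/(P₁V₁) = -0.6704.
W_a / W_b = -1.11 / -0.6704 = 1.656.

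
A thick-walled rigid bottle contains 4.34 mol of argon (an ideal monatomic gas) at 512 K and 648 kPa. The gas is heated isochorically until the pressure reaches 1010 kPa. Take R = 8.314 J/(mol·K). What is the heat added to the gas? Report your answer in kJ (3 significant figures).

Constant volume ⇒ W = 0, so Q = ΔU = nCᵥΔT with Cᵥ = 3R/2 = 12.47 J/(mol·K).
At constant V, T₂/T₁ = P₂/P₁ ⇒ ΔT = T₁(P₂/P₁ − 1) = 512·(1010/648 − 1) = 286 K.
ΔU = (4.34)(12.47)(286) = 15481 J.

Q ≈ 15.5 kJ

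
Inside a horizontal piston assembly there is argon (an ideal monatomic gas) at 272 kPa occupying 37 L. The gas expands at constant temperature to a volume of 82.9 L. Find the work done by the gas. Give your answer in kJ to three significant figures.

W ≈ 8.12 kJ

Isothermal: W = nRT ln(V₂/V₁) = P₁V₁ ln(V₂/V₁).
P₁V₁ = (272 kPa)(37 L) = 10064 J.
W = 10064 × ln(82.9/37) = 10064 × 0.8067
W_by_gas = 8119 J.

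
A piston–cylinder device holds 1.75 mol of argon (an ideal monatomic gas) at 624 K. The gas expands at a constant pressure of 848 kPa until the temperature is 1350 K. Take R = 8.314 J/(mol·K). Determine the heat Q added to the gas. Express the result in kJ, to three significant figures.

Q ≈ 26.4 kJ

Isobaric: W = nRΔT = (1.75)(8.314)(726) = 10563 J.
ΔU = nCᵥΔT with Cᵥ = 3R/2: ΔU = (1.75)(12.47)(726) = 15844 J.
Q = ΔU + W = 15844 + 10563 = 26407 J.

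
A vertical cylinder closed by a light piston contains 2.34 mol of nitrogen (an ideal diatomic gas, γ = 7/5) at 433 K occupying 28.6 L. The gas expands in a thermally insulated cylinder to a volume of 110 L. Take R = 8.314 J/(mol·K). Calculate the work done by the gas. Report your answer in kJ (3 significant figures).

W ≈ 8.77 kJ

Adiabatic: TV^(γ−1) = const with γ = 7/5.
T₂ = T₁ (V₁/V₂)^(γ−1) = 433 × (28.6/110)^0.4 = 433 × 0.5834 = 252.6 K.
W_by = nCᵥ(T₁ − T₂) = (2.34)(20.79)(433 − 252.6) = 8773 J.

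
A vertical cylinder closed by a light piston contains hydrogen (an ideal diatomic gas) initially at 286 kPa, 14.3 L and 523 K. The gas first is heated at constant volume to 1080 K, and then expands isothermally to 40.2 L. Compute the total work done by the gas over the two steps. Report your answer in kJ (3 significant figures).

W_total ≈ 8.73 kJ

Step 1 (isochoric): W = 0 (constant volume).
After step 1: P = 590.6 kPa (V unchanged).
Step 2 (isothermal): W = P₁V₁ ln(V₂/V₁) = (8445) ln(40.2/14.3) = 8729 J.
W_total = 0 + 8729 = 8729 J.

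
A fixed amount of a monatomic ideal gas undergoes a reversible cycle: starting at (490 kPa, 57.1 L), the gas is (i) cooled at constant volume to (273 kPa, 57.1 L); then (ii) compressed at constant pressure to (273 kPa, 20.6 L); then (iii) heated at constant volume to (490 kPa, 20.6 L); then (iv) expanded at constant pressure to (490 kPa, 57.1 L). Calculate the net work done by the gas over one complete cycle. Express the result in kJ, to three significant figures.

W_net ≈ 7.92 kJ

Constant-volume legs do no work.
W(ii) = (273)(20.6 − 57.1) = -9964 J; W(iv) = (490)(57.1 − 20.6) = 17885 J.
W_net = -9964 + 17885 = 7920 J (the clockwise enclosed area).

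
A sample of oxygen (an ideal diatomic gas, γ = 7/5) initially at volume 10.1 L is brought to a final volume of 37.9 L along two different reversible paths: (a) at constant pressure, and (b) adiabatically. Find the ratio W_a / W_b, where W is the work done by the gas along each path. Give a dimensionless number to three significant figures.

W_a / W_b ≈ 2.68

Path (a) isobaric: W = P₁(V₂ − V₁) → W_a/(P₁V₁) = 2.752.
Path (b) adiabatic: W = P₁V₁(1 − (V₁/V₂)^(γ−1))/(γ−1) → W_b/(P₁V₁) = 1.027.
W_a / W_b = 2.752 / 1.027 = 2.68.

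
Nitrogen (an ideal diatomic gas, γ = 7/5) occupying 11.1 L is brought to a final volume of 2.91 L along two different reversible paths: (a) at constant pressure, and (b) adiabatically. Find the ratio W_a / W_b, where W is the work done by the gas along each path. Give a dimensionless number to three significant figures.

Path (a) isobaric: W = P₁(V₂ − V₁) → W_a/(P₁V₁) = -0.7378.
Path (b) adiabatic: W = P₁V₁(1 − (V₁/V₂)^(γ−1))/(γ−1) → W_b/(P₁V₁) = -1.771.
W_a / W_b = -0.7378 / -1.771 = 0.4167.

W_a / W_b ≈ 0.417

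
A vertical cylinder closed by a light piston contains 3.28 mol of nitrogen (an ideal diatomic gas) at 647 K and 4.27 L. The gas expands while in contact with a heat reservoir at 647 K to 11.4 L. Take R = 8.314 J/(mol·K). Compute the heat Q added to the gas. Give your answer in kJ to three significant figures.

Q ≈ 17.3 kJ

Isothermal ⇒ ΔU = 0, so Q = W = nRT ln(V₂/V₁).
Q = (3.28)(8.314)(647) ln(11.4/4.27) = 17644 × 0.982 = 17326 J.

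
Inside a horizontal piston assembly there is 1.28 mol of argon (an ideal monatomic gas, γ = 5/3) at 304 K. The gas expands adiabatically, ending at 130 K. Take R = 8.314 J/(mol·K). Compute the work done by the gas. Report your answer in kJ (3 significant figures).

Adiabatic ⇒ Q = 0, so W_by = −ΔU = nCᵥ(T₁ − T₂).
Cᵥ = 3R/2 = 12.47 J/(mol·K).
W = (1.28)(12.47)(304 − 130) = 2778 J.

W ≈ 2.78 kJ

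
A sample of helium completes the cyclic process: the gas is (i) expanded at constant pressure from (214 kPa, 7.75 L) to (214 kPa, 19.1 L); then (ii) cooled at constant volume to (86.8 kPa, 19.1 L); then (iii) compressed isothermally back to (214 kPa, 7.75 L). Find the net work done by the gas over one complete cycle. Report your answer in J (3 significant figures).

W_net ≈ 933 J

Leg (i): W = PΔV = (214)(19.1 − 7.75) = 2429 J.
Leg (ii): W = 0.
Leg (iii): W = PᵢVᵢ ln(V_f/Vᵢ) = (1658) ln(7.75/19.1) = -1495 J.
W_net = 2429 − 1495 = 933.5 J.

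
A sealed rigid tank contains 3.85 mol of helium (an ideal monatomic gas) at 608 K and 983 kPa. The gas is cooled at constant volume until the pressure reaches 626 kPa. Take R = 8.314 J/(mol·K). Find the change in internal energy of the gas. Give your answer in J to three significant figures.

ΔU ≈ -10600 J

Constant volume ⇒ W = 0, so Q = ΔU = nCᵥΔT with Cᵥ = 3R/2 = 12.47 J/(mol·K).
At constant V, T₂/T₁ = P₂/P₁ ⇒ ΔT = T₁(P₂/P₁ − 1) = 608·(626/983 − 1) = -220.8 K.
ΔU = (3.85)(12.47)(-220.8) = -10602 J.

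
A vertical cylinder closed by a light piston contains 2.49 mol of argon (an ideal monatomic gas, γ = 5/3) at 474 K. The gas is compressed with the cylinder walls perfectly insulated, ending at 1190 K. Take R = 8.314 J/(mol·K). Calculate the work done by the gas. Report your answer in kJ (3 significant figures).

Adiabatic ⇒ Q = 0, so W_by = −ΔU = nCᵥ(T₁ − T₂).
Cᵥ = 3R/2 = 12.47 J/(mol·K).
W = (2.49)(12.47)(474 − 1190) = -22234 J.

W ≈ -22.2 kJ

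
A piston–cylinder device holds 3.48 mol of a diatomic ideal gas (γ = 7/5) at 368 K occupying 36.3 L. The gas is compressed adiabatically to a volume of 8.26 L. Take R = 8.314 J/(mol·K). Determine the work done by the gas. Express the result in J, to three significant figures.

Adiabatic: TV^(γ−1) = const with γ = 7/5.
T₂ = T₁ (V₁/V₂)^(γ−1) = 368 × (36.3/8.26)^0.4 = 368 × 1.808 = 665.3 K.
W_by = nCᵥ(T₁ − T₂) = (3.48)(20.79)(368 − 665.3) = -21504 J.

W ≈ -21500 J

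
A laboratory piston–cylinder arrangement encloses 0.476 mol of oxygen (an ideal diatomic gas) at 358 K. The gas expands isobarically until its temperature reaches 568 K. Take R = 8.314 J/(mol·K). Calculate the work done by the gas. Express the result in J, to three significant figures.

W ≈ 831 J

Isobaric: W = P ΔV = nR ΔT.
W = (0.476)(8.314)(568 − 358) = 831.1 J.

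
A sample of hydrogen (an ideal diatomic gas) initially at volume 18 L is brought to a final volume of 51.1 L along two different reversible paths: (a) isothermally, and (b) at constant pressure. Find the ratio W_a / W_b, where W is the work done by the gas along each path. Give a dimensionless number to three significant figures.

W_a / W_b ≈ 0.567

Path (a) isothermal: W = P₁V₁ ln(V₂/V₁) → W_a/(P₁V₁) = 1.043.
Path (b) isobaric: W = P₁(V₂ − V₁) → W_b/(P₁V₁) = 1.839.
W_a / W_b = 1.043 / 1.839 = 0.5674.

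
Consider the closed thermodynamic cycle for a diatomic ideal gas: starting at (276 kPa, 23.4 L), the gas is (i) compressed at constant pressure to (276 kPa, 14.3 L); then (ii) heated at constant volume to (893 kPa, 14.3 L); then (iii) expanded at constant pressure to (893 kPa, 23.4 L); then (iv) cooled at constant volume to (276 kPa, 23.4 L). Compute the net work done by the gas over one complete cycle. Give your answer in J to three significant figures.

Constant-volume legs do no work.
W(i) = (276)(14.3 − 23.4) = -2512 J; W(iii) = (893)(23.4 − 14.3) = 8126 J.
W_net = -2512 + 8126 = 5615 J (the clockwise enclosed area).

W_net ≈ 5610 J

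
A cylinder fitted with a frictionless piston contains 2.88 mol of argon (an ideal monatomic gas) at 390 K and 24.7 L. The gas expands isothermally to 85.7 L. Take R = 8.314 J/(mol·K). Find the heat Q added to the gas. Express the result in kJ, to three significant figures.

Isothermal ⇒ ΔU = 0, so Q = W = nRT ln(V₂/V₁).
Q = (2.88)(8.314)(390) ln(85.7/24.7) = 9338 × 1.244 = 11617 J.

Q ≈ 11.6 kJ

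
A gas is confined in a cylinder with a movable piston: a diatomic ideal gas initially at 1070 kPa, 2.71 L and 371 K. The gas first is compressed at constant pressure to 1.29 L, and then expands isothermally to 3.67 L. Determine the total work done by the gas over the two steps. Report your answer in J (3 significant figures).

W_total ≈ -76.2 J

Step 1 (isobaric): W = PΔV = (1070 kPa)(1.29 − 2.71 L) = -1519 J.
After step 1: P = 1070 kPa, V = 1.29 L, T = 176.6 K.
Step 2 (isothermal): W = P₁V₁ ln(V₂/V₁) = (1380) ln(3.67/1.29) = 1443 J.
W_total = -1519 + 1443 = -76.23 J.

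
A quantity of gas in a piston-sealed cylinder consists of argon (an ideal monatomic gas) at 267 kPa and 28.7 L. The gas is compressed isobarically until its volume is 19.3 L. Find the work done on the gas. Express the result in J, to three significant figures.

W ≈ 2510 J

Isobaric: W = P ΔV.
W = (267 kPa)(19.3 − 28.7 L) = (267)(-9.4) = -2510 J.
Work on gas = −W_by = 2510 J.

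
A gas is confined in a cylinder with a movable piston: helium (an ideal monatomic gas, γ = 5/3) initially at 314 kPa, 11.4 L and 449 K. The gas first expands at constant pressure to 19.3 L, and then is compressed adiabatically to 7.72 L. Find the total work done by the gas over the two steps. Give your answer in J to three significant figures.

W_total ≈ -5170 J

Step 1 (isobaric): W = PΔV = (314 kPa)(19.3 − 11.4 L) = 2481 J.
After step 1: P = 314 kPa, V = 19.3 L, T = 760.1 K.
Step 2 (adiabatic): W = (P₁V₁ − P₂V₂)/(γ−1) = (6060 − 11163)/0.667 = -7654 J.
W_total = 2481 − 7654 = -5174 J.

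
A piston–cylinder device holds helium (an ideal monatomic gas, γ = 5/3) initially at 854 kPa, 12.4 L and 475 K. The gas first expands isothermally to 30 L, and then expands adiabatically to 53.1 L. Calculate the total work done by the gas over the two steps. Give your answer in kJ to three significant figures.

Step 1 (isothermal): W = P₁V₁ ln(V₂/V₁) = (10590) ln(30/12.4) = 9356 J.
After step 1: P = 353 kPa, V = 30 L, T = 475 K.
Step 2 (adiabatic): W = (P₁V₁ − P₂V₂)/(γ−1) = (10590 − 7237)/0.667 = 5029 J.
W_total = 9356 + 5029 = 14385 J.

W_total ≈ 14.4 kJ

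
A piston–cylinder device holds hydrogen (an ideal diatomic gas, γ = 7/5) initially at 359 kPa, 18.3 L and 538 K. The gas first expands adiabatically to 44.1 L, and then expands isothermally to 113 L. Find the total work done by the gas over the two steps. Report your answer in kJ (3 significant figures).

Step 1 (adiabatic): W = (P₁V₁ − P₂V₂)/(γ−1) = (6570 − 4621)/0.4 = 4871 J.
After step 1: P = 104.8 kPa, V = 44.1 L, T = 378.4 K.
Step 2 (isothermal): W = P₁V₁ ln(V₂/V₁) = (4621) ln(113/44.1) = 4348 J.
W_total = 4871 + 4348 = 9220 J.

W_total ≈ 9.22 kJ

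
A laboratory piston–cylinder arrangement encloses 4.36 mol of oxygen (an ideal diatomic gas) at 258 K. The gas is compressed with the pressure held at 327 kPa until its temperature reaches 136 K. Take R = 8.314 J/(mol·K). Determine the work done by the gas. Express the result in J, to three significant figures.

Isobaric: W = P ΔV = nR ΔT.
W = (4.36)(8.314)(136 − 258) = -4422 J.

W ≈ -4420 J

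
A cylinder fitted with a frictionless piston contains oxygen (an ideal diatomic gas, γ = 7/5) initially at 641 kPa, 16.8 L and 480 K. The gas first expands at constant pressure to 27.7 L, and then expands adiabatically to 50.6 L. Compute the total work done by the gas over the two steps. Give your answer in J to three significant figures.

Step 1 (isobaric): W = PΔV = (641 kPa)(27.7 − 16.8 L) = 6987 J.
After step 1: P = 641 kPa, V = 27.7 L, T = 791.4 K.
Step 2 (adiabatic): W = (P₁V₁ − P₂V₂)/(γ−1) = (17756 − 13953)/0.4 = 9507 J.
W_total = 6987 + 9507 = 16493 J.

W_total ≈ 16500 J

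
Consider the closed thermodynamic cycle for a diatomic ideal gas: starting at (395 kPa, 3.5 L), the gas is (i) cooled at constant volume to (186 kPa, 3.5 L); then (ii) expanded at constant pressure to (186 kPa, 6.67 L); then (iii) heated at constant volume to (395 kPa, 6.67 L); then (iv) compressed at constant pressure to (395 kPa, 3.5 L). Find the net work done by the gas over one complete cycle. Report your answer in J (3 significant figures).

Constant-volume legs do no work.
W(ii) = (186)(6.67 − 3.5) = 589.6 J; W(iv) = (395)(3.5 − 6.67) = -1252 J.
W_net = 589.6 − 1252 = -662.5 J (the counter-clockwise enclosed area).

W_net ≈ -663 J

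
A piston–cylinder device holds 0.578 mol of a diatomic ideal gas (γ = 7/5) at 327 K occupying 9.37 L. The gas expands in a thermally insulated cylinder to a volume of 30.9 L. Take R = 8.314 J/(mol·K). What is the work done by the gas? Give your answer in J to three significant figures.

W ≈ 1490 J

Adiabatic: TV^(γ−1) = const with γ = 7/5.
T₂ = T₁ (V₁/V₂)^(γ−1) = 327 × (9.37/30.9)^0.4 = 327 × 0.6205 = 202.9 K.
W_by = nCᵥ(T₁ − T₂) = (0.578)(20.79)(327 − 202.9) = 1491 J.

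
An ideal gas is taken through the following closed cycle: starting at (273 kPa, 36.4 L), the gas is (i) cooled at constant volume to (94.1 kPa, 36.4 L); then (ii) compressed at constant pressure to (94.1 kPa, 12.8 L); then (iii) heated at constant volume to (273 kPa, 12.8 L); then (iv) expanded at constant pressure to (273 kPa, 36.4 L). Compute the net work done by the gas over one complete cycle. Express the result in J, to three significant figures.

W_net ≈ 4220 J

Constant-volume legs do no work.
W(ii) = (94.1)(12.8 − 36.4) = -2221 J; W(iv) = (273)(36.4 − 12.8) = 6443 J.
W_net = -2221 + 6443 = 4222 J (the clockwise enclosed area).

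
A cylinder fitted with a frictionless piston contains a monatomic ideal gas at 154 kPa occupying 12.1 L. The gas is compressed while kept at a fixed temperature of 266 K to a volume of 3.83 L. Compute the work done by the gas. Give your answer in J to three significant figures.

W ≈ -2140 J

Isothermal: W = nRT ln(V₂/V₁) = P₁V₁ ln(V₂/V₁).
P₁V₁ = (154 kPa)(12.1 L) = 1863 J.
W = 1863 × ln(3.83/12.1) = 1863 × -1.15
W_by_gas = -2144 J.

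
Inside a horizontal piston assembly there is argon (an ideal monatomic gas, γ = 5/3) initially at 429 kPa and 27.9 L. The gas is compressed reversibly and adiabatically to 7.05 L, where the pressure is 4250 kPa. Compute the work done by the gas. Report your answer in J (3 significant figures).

Adiabatic: W = (P₁V₁ − P₂V₂)/(γ − 1) with γ = 5/3.
P₁V₁ = 11969 J, P₂V₂ = 29962 J.
W = (11969 − 29962) / 0.6667 = -26990 J.

W ≈ -27000 J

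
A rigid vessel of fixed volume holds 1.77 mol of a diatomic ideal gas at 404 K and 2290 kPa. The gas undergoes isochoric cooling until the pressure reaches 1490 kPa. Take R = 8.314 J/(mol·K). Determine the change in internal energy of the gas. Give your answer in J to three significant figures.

ΔU ≈ -5190 J

Constant volume ⇒ W = 0, so Q = ΔU = nCᵥΔT with Cᵥ = 5R/2 = 20.79 J/(mol·K).
At constant V, T₂/T₁ = P₂/P₁ ⇒ ΔT = T₁(P₂/P₁ − 1) = 404·(1490/2290 − 1) = -141.1 K.
ΔU = (1.77)(20.79)(-141.1) = -5192 J.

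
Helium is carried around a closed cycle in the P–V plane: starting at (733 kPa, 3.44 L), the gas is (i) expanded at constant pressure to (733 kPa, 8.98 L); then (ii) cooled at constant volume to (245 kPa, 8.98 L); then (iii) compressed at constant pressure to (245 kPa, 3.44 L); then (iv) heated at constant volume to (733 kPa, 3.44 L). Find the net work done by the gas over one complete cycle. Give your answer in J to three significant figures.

W_net ≈ 2700 J

Constant-volume legs do no work.
W(i) = (733)(8.98 − 3.44) = 4061 J; W(iii) = (245)(3.44 − 8.98) = -1357 J.
W_net = 4061 − 1357 = 2704 J (the clockwise enclosed area).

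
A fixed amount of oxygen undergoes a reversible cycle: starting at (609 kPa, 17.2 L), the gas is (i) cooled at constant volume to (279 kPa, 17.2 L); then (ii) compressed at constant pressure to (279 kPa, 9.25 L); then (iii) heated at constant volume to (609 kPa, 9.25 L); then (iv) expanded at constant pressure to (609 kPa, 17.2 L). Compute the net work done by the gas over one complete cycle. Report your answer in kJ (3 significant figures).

Constant-volume legs do no work.
W(ii) = (279)(9.25 − 17.2) = -2218 J; W(iv) = (609)(17.2 − 9.25) = 4842 J.
W_net = -2218 + 4842 = 2623 J (the clockwise enclosed area).

W_net ≈ 2.62 kJ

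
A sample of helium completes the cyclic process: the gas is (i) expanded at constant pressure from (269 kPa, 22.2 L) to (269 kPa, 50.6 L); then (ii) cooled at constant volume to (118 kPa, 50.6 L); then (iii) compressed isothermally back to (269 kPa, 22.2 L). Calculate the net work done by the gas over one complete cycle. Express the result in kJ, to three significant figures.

Leg (i): W = PΔV = (269)(50.6 − 22.2) = 7640 J.
Leg (ii): W = 0.
Leg (iii): W = PᵢVᵢ ln(V_f/Vᵢ) = (5971) ln(22.2/50.6) = -4919 J.
W_net = 7640 − 4919 = 2721 J.

W_net ≈ 2.72 kJ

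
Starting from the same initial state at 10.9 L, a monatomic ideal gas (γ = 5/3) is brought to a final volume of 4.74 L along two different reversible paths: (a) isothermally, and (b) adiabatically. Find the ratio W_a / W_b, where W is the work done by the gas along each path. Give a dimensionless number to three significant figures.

Path (a) isothermal: W = P₁V₁ ln(V₂/V₁) → W_a/(P₁V₁) = -0.8327.
Path (b) adiabatic: W = P₁V₁(1 − (V₁/V₂)^(γ−1))/(γ−1) → W_b/(P₁V₁) = -1.113.
W_a / W_b = -0.8327 / -1.113 = 0.748.

W_a / W_b ≈ 0.748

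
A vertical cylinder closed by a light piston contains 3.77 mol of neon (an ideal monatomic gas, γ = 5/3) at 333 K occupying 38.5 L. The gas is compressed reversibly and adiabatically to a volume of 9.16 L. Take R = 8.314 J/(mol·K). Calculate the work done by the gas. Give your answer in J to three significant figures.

Adiabatic: TV^(γ−1) = const with γ = 5/3.
T₂ = T₁ (V₁/V₂)^(γ−1) = 333 × (38.5/9.16)^0.667 = 333 × 2.604 = 867.3 K.
W_by = nCᵥ(T₁ − T₂) = (3.77)(12.47)(333 − 867.3) = -25119 J.

W ≈ -25100 J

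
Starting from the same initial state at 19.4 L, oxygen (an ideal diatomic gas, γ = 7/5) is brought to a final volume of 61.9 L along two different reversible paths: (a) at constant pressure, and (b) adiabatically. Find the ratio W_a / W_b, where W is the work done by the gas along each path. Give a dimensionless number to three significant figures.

W_a / W_b ≈ 2.36

Path (a) isobaric: W = P₁(V₂ − V₁) → W_a/(P₁V₁) = 2.191.
Path (b) adiabatic: W = P₁V₁(1 − (V₁/V₂)^(γ−1))/(γ−1) → W_b/(P₁V₁) = 0.9282.
W_a / W_b = 2.191 / 0.9282 = 2.36.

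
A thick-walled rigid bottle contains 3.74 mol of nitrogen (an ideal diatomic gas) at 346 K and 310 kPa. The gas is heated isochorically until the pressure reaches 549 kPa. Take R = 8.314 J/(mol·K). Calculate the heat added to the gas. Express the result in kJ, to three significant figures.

Constant volume ⇒ W = 0, so Q = ΔU = nCᵥΔT with Cᵥ = 5R/2 = 20.79 J/(mol·K).
At constant V, T₂/T₁ = P₂/P₁ ⇒ ΔT = T₁(P₂/P₁ − 1) = 346·(549/310 − 1) = 266.8 K.
ΔU = (3.74)(20.79)(266.8) = 20736 J.

Q ≈ 20.7 kJ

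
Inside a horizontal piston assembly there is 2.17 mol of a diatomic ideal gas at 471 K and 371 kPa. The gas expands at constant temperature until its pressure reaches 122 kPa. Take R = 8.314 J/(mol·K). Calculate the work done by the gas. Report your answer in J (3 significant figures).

Isothermal process: W = nRT ln(V₂/V₁) = nRT ln(P₁/P₂).
W = (2.17)(8.314)(471) × ln(371/122)
  = 8497 × ln(3.041) = 8497 × 1.112
W_by_gas = 9451 J.

W ≈ 9450 J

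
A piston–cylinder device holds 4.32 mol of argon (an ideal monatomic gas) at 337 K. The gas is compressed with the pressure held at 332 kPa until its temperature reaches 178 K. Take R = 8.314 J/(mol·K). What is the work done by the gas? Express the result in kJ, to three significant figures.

W ≈ -5.71 kJ

Isobaric: W = P ΔV = nR ΔT.
W = (4.32)(8.314)(178 − 337) = -5711 J.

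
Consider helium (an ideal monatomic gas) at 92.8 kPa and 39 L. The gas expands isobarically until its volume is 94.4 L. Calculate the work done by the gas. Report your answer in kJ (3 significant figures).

Isobaric: W = P ΔV.
W = (92.8 kPa)(94.4 − 39 L) = (92.8)(55.4) = 5141 J.

W ≈ 5.14 kJ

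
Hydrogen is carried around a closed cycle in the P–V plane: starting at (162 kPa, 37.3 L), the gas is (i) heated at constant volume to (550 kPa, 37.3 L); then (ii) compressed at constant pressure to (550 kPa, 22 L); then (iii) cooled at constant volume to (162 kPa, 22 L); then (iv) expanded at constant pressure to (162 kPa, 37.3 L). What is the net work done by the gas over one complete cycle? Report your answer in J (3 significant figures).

Constant-volume legs do no work.
W(ii) = (550)(22 − 37.3) = -8415 J; W(iv) = (162)(37.3 − 22) = 2479 J.
W_net = -8415 + 2479 = -5936 J (the counter-clockwise enclosed area).

W_net ≈ -5940 J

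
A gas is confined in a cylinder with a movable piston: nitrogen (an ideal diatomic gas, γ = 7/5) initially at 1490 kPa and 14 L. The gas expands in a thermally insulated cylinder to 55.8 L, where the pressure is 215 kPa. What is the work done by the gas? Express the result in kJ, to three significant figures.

Adiabatic: W = (P₁V₁ − P₂V₂)/(γ − 1) with γ = 7/5.
P₁V₁ = 20860 J, P₂V₂ = 11997 J.
W = (20860 − 11997) / 0.4 = 22158 J.

W ≈ 22.2 kJ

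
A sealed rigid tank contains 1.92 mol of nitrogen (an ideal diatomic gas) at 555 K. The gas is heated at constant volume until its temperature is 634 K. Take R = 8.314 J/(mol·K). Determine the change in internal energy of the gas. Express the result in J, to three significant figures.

Constant volume ⇒ W = 0, so Q = ΔU = nCᵥΔT with Cᵥ = 5R/2 = 20.79 J/(mol·K).
ΔU = (1.92)(20.79)(634 − 555) = 3153 J.

ΔU ≈ 3150 J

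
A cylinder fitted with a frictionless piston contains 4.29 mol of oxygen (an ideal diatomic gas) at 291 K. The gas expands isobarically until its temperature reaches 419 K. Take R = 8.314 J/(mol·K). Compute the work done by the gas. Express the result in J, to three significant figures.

Isobaric: W = P ΔV = nR ΔT.
W = (4.29)(8.314)(419 − 291) = 4565 J.

W ≈ 4570 J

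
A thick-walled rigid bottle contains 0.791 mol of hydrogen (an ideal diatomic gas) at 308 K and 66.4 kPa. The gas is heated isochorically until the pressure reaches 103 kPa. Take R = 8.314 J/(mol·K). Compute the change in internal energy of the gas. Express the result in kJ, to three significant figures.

Constant volume ⇒ W = 0, so Q = ΔU = nCᵥΔT with Cᵥ = 5R/2 = 20.79 J/(mol·K).
At constant V, T₂/T₁ = P₂/P₁ ⇒ ΔT = T₁(P₂/P₁ − 1) = 308·(103/66.4 − 1) = 169.8 K.
ΔU = (0.791)(20.79)(169.8) = 2791 J.

ΔU ≈ 2.79 kJ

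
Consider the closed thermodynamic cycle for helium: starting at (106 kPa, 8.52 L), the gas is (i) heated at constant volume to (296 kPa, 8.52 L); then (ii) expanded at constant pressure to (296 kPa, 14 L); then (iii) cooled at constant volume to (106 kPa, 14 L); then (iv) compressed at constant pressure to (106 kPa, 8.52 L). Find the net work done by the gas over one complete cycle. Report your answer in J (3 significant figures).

W_net ≈ 1040 J

Constant-volume legs do no work.
W(ii) = (296)(14 − 8.52) = 1622 J; W(iv) = (106)(8.52 − 14) = -580.9 J.
W_net = 1622 − 580.9 = 1041 J (the clockwise enclosed area).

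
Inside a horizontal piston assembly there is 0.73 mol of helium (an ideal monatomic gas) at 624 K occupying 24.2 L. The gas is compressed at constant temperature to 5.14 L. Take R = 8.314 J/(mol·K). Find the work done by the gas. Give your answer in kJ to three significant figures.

Isothermal: W = nRT ln(V₂/V₁).
W = (0.73)(8.314)(624) × ln(5.14/24.2)
  = 3787 × -1.549
W_by_gas = -5867 J.

W ≈ -5.87 kJ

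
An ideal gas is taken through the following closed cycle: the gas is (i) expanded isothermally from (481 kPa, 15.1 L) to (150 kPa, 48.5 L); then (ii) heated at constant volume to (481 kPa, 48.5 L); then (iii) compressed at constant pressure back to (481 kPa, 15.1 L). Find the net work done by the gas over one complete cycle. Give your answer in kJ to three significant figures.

Leg (i): W = PᵢVᵢ ln(V_f/Vᵢ) = (7263) ln(48.5/15.1) = 8475 J.
Leg (ii): W = 0.
Leg (iii): W = PΔV = (481)(15.1 − 48.5) = -16065 J.
W_net = 8475 − 16065 = -7590 J.

W_net ≈ -7.59 kJ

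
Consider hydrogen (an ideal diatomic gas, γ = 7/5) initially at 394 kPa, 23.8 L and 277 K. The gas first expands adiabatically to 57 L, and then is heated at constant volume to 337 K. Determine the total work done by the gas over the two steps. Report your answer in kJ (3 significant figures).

W_total ≈ 6.91 kJ

Step 1 (adiabatic): W = (P₁V₁ − P₂V₂)/(γ−1) = (9377 − 6612)/0.4 = 6912 J.
Step 2 (isochoric): W = 0 (constant volume).
W_total = 6912 + 0 = 6912 J.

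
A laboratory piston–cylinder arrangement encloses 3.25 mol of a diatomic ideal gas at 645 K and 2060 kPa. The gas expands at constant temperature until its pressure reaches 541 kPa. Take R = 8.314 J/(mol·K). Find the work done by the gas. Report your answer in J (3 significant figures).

Isothermal process: W = nRT ln(V₂/V₁) = nRT ln(P₁/P₂).
W = (3.25)(8.314)(645) × ln(2060/541)
  = 17428 × ln(3.808) = 17428 × 1.337
W_by_gas = 23302 J.

W ≈ 23300 J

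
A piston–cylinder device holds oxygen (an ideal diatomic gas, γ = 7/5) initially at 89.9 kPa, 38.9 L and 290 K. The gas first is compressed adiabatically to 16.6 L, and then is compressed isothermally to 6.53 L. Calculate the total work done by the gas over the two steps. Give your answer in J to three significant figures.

Step 1 (adiabatic): W = (P₁V₁ − P₂V₂)/(γ−1) = (3497 − 4916)/0.4 = -3548 J.
After step 1: P = 296.2 kPa, V = 16.6 L, T = 407.7 K.
Step 2 (isothermal): W = P₁V₁ ln(V₂/V₁) = (4916) ln(6.53/16.6) = -4587 J.
W_total = -3548 − 4587 = -8135 J.

W_total ≈ -8140 J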